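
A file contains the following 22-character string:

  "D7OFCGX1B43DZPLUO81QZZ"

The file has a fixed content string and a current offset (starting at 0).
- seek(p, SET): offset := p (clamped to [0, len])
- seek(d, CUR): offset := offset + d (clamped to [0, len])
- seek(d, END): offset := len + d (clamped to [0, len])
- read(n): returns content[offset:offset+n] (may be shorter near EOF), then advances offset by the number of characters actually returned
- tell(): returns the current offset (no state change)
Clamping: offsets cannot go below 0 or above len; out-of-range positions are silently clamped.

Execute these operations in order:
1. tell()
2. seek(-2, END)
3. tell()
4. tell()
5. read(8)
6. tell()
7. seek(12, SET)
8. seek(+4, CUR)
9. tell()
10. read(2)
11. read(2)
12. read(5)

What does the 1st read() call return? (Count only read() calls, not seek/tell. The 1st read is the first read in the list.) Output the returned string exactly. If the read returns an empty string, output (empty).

After 1 (tell()): offset=0
After 2 (seek(-2, END)): offset=20
After 3 (tell()): offset=20
After 4 (tell()): offset=20
After 5 (read(8)): returned 'ZZ', offset=22
After 6 (tell()): offset=22
After 7 (seek(12, SET)): offset=12
After 8 (seek(+4, CUR)): offset=16
After 9 (tell()): offset=16
After 10 (read(2)): returned 'O8', offset=18
After 11 (read(2)): returned '1Q', offset=20
After 12 (read(5)): returned 'ZZ', offset=22

Answer: ZZ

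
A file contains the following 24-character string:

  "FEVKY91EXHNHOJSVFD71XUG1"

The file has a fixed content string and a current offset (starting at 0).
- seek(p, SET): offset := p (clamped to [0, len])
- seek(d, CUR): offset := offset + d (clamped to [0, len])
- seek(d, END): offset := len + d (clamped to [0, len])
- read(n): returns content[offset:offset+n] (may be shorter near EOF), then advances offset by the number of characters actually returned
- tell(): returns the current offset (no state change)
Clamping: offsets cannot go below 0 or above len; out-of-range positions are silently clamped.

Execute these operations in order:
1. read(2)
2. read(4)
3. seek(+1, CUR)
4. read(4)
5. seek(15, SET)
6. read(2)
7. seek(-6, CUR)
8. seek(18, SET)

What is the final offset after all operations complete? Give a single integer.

Answer: 18

Derivation:
After 1 (read(2)): returned 'FE', offset=2
After 2 (read(4)): returned 'VKY9', offset=6
After 3 (seek(+1, CUR)): offset=7
After 4 (read(4)): returned 'EXHN', offset=11
After 5 (seek(15, SET)): offset=15
After 6 (read(2)): returned 'VF', offset=17
After 7 (seek(-6, CUR)): offset=11
After 8 (seek(18, SET)): offset=18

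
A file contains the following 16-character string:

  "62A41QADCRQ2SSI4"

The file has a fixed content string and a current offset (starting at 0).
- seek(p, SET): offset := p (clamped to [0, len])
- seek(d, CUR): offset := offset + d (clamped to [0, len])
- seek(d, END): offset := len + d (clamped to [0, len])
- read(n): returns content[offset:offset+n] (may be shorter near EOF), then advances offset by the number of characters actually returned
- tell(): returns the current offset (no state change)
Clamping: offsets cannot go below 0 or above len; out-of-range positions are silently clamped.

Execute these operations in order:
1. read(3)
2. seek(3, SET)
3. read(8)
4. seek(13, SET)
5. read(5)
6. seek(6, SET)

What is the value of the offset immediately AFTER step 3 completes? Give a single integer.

After 1 (read(3)): returned '62A', offset=3
After 2 (seek(3, SET)): offset=3
After 3 (read(8)): returned '41QADCRQ', offset=11

Answer: 11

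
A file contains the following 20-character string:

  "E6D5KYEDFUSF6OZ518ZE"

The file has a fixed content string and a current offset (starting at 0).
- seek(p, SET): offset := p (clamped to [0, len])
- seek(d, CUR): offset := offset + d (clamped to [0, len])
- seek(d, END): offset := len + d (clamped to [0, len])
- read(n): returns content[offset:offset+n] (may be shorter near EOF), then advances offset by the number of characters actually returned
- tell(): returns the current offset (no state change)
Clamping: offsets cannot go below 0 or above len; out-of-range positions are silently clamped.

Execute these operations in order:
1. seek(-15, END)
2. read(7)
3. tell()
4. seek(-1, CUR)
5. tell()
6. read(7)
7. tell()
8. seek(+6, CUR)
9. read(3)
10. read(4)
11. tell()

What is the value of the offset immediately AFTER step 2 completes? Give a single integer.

After 1 (seek(-15, END)): offset=5
After 2 (read(7)): returned 'YEDFUSF', offset=12

Answer: 12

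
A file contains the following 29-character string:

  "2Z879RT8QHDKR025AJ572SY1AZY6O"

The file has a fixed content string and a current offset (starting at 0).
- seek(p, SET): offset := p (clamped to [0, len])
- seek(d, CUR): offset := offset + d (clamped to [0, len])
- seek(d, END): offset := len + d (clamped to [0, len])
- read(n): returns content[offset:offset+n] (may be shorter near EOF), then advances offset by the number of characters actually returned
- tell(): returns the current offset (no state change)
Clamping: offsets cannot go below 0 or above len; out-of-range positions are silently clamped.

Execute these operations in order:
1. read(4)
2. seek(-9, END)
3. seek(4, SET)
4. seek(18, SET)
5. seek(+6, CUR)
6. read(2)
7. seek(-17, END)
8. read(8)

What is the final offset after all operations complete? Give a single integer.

After 1 (read(4)): returned '2Z87', offset=4
After 2 (seek(-9, END)): offset=20
After 3 (seek(4, SET)): offset=4
After 4 (seek(18, SET)): offset=18
After 5 (seek(+6, CUR)): offset=24
After 6 (read(2)): returned 'AZ', offset=26
After 7 (seek(-17, END)): offset=12
After 8 (read(8)): returned 'R025AJ57', offset=20

Answer: 20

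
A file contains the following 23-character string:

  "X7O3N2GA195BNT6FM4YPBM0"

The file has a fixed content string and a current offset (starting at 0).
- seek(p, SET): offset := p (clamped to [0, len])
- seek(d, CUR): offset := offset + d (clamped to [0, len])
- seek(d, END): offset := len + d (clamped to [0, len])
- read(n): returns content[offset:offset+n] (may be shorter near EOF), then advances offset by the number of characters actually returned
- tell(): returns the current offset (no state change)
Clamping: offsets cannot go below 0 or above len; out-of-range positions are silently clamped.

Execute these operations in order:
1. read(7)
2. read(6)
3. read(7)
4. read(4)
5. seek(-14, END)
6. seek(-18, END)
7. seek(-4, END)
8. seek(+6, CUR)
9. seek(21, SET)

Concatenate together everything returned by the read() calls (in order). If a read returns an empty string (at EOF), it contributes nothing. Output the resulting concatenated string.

Answer: X7O3N2GA195BNT6FM4YPBM0

Derivation:
After 1 (read(7)): returned 'X7O3N2G', offset=7
After 2 (read(6)): returned 'A195BN', offset=13
After 3 (read(7)): returned 'T6FM4YP', offset=20
After 4 (read(4)): returned 'BM0', offset=23
After 5 (seek(-14, END)): offset=9
After 6 (seek(-18, END)): offset=5
After 7 (seek(-4, END)): offset=19
After 8 (seek(+6, CUR)): offset=23
After 9 (seek(21, SET)): offset=21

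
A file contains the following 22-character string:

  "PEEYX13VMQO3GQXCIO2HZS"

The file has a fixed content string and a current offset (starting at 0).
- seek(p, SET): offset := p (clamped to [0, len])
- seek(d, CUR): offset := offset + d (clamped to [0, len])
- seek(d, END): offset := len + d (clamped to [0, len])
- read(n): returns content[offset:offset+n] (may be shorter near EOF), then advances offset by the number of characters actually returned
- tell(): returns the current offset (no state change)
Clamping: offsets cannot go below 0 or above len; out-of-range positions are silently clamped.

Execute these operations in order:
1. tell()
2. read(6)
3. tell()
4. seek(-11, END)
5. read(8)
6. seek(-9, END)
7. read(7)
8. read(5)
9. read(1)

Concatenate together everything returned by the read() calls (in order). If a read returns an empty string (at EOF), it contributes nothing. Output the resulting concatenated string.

Answer: PEEYX13GQXCIO2QXCIO2HZS

Derivation:
After 1 (tell()): offset=0
After 2 (read(6)): returned 'PEEYX1', offset=6
After 3 (tell()): offset=6
After 4 (seek(-11, END)): offset=11
After 5 (read(8)): returned '3GQXCIO2', offset=19
After 6 (seek(-9, END)): offset=13
After 7 (read(7)): returned 'QXCIO2H', offset=20
After 8 (read(5)): returned 'ZS', offset=22
After 9 (read(1)): returned '', offset=22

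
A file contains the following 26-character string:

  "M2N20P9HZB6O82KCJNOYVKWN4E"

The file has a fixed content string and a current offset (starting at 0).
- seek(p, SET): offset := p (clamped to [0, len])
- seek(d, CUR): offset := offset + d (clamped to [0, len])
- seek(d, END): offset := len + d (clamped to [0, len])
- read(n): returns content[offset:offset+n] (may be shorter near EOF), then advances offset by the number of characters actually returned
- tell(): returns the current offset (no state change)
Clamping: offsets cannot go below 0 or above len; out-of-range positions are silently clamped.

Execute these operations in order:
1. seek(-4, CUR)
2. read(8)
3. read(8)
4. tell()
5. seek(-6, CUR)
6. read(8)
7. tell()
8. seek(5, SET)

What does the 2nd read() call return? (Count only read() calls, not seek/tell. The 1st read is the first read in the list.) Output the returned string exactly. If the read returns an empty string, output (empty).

After 1 (seek(-4, CUR)): offset=0
After 2 (read(8)): returned 'M2N20P9H', offset=8
After 3 (read(8)): returned 'ZB6O82KC', offset=16
After 4 (tell()): offset=16
After 5 (seek(-6, CUR)): offset=10
After 6 (read(8)): returned '6O82KCJN', offset=18
After 7 (tell()): offset=18
After 8 (seek(5, SET)): offset=5

Answer: ZB6O82KC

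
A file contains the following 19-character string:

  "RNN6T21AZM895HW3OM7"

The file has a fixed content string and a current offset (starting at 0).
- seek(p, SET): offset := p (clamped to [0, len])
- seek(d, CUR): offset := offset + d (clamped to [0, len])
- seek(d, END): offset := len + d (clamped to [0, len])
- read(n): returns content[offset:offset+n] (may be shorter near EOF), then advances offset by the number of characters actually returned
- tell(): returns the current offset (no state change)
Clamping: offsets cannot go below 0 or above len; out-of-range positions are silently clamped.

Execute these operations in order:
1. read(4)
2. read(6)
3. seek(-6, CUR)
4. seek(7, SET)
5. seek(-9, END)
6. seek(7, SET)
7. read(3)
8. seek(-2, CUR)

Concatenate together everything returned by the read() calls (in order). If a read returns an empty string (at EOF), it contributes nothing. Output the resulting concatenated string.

Answer: RNN6T21AZMAZM

Derivation:
After 1 (read(4)): returned 'RNN6', offset=4
After 2 (read(6)): returned 'T21AZM', offset=10
After 3 (seek(-6, CUR)): offset=4
After 4 (seek(7, SET)): offset=7
After 5 (seek(-9, END)): offset=10
After 6 (seek(7, SET)): offset=7
After 7 (read(3)): returned 'AZM', offset=10
After 8 (seek(-2, CUR)): offset=8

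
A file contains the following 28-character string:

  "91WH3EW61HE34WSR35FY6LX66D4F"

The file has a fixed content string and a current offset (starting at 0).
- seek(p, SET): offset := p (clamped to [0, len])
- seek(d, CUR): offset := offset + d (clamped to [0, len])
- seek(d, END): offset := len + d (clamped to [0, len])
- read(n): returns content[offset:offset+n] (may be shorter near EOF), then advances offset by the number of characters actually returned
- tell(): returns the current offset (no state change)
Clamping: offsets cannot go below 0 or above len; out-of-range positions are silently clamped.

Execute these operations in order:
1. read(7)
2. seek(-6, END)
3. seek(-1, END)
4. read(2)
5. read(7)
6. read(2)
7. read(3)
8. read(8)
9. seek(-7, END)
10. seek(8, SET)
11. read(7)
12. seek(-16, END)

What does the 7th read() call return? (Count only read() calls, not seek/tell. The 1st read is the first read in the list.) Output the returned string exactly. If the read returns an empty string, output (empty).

Answer: 1HE34WS

Derivation:
After 1 (read(7)): returned '91WH3EW', offset=7
After 2 (seek(-6, END)): offset=22
After 3 (seek(-1, END)): offset=27
After 4 (read(2)): returned 'F', offset=28
After 5 (read(7)): returned '', offset=28
After 6 (read(2)): returned '', offset=28
After 7 (read(3)): returned '', offset=28
After 8 (read(8)): returned '', offset=28
After 9 (seek(-7, END)): offset=21
After 10 (seek(8, SET)): offset=8
After 11 (read(7)): returned '1HE34WS', offset=15
After 12 (seek(-16, END)): offset=12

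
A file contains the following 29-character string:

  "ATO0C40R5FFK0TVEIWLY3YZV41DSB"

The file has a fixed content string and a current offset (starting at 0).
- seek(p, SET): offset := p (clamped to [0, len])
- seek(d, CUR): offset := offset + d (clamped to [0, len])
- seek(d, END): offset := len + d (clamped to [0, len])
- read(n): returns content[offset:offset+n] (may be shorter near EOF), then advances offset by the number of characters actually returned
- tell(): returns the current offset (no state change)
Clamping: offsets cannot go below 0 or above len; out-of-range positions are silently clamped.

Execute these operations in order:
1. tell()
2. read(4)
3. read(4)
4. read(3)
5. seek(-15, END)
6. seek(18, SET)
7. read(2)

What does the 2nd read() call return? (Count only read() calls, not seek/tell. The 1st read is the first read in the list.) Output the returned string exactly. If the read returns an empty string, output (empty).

Answer: C40R

Derivation:
After 1 (tell()): offset=0
After 2 (read(4)): returned 'ATO0', offset=4
After 3 (read(4)): returned 'C40R', offset=8
After 4 (read(3)): returned '5FF', offset=11
After 5 (seek(-15, END)): offset=14
After 6 (seek(18, SET)): offset=18
After 7 (read(2)): returned 'LY', offset=20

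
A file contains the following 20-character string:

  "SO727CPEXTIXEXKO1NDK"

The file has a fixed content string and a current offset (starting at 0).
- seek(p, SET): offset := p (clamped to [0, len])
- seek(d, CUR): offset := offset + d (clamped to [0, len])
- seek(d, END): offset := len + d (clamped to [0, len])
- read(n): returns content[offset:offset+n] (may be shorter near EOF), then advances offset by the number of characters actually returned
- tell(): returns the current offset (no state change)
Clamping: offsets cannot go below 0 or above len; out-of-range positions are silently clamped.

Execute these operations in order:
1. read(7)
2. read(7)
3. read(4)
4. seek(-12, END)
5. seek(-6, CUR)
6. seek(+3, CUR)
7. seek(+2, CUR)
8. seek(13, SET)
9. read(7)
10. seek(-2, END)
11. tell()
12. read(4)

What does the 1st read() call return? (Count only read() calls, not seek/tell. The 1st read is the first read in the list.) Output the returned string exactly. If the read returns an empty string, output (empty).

Answer: SO727CP

Derivation:
After 1 (read(7)): returned 'SO727CP', offset=7
After 2 (read(7)): returned 'EXTIXEX', offset=14
After 3 (read(4)): returned 'KO1N', offset=18
After 4 (seek(-12, END)): offset=8
After 5 (seek(-6, CUR)): offset=2
After 6 (seek(+3, CUR)): offset=5
After 7 (seek(+2, CUR)): offset=7
After 8 (seek(13, SET)): offset=13
After 9 (read(7)): returned 'XKO1NDK', offset=20
After 10 (seek(-2, END)): offset=18
After 11 (tell()): offset=18
After 12 (read(4)): returned 'DK', offset=20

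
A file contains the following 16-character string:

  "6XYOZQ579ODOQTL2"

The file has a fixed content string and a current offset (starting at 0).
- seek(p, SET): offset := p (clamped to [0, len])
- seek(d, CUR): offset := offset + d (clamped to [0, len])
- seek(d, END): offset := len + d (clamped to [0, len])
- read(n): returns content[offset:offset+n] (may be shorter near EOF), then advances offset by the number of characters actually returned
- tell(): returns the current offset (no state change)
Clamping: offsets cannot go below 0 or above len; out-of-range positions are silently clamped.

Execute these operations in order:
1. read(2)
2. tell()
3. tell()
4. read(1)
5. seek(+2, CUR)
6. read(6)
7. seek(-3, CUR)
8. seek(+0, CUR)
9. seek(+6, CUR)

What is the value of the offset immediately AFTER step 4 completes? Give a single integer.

Answer: 3

Derivation:
After 1 (read(2)): returned '6X', offset=2
After 2 (tell()): offset=2
After 3 (tell()): offset=2
After 4 (read(1)): returned 'Y', offset=3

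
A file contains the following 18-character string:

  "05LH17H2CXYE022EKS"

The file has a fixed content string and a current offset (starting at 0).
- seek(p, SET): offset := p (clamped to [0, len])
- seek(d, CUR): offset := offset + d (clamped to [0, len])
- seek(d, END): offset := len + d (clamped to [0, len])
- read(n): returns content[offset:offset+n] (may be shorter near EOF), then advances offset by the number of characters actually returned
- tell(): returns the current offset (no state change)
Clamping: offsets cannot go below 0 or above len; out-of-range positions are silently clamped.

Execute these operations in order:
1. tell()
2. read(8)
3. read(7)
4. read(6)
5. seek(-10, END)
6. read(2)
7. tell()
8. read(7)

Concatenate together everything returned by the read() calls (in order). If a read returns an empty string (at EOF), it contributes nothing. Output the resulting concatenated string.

After 1 (tell()): offset=0
After 2 (read(8)): returned '05LH17H2', offset=8
After 3 (read(7)): returned 'CXYE022', offset=15
After 4 (read(6)): returned 'EKS', offset=18
After 5 (seek(-10, END)): offset=8
After 6 (read(2)): returned 'CX', offset=10
After 7 (tell()): offset=10
After 8 (read(7)): returned 'YE022EK', offset=17

Answer: 05LH17H2CXYE022EKSCXYE022EK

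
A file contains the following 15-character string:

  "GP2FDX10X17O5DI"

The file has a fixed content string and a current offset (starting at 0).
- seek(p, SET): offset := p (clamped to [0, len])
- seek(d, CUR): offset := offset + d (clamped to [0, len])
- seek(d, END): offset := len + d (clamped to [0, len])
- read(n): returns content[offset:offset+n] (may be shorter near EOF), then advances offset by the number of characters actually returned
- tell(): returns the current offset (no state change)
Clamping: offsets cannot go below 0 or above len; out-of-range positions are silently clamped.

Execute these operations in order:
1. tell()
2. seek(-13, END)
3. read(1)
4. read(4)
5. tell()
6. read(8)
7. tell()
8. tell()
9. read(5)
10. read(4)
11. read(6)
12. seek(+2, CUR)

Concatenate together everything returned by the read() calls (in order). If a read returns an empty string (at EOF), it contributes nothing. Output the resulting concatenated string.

Answer: 2FDX10X17O5DI

Derivation:
After 1 (tell()): offset=0
After 2 (seek(-13, END)): offset=2
After 3 (read(1)): returned '2', offset=3
After 4 (read(4)): returned 'FDX1', offset=7
After 5 (tell()): offset=7
After 6 (read(8)): returned '0X17O5DI', offset=15
After 7 (tell()): offset=15
After 8 (tell()): offset=15
After 9 (read(5)): returned '', offset=15
After 10 (read(4)): returned '', offset=15
After 11 (read(6)): returned '', offset=15
After 12 (seek(+2, CUR)): offset=15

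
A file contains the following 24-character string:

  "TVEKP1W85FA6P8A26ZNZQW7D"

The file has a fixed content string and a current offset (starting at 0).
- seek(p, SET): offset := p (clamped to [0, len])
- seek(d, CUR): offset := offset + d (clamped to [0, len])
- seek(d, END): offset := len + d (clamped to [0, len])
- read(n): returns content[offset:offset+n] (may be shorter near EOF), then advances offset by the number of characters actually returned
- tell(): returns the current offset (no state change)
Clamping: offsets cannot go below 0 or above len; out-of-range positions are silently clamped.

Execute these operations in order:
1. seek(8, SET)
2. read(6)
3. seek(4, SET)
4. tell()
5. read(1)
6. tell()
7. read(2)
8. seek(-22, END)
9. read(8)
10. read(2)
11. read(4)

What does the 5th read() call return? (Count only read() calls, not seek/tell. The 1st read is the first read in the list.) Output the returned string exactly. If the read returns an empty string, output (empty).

Answer: A6

Derivation:
After 1 (seek(8, SET)): offset=8
After 2 (read(6)): returned '5FA6P8', offset=14
After 3 (seek(4, SET)): offset=4
After 4 (tell()): offset=4
After 5 (read(1)): returned 'P', offset=5
After 6 (tell()): offset=5
After 7 (read(2)): returned '1W', offset=7
After 8 (seek(-22, END)): offset=2
After 9 (read(8)): returned 'EKP1W85F', offset=10
After 10 (read(2)): returned 'A6', offset=12
After 11 (read(4)): returned 'P8A2', offset=16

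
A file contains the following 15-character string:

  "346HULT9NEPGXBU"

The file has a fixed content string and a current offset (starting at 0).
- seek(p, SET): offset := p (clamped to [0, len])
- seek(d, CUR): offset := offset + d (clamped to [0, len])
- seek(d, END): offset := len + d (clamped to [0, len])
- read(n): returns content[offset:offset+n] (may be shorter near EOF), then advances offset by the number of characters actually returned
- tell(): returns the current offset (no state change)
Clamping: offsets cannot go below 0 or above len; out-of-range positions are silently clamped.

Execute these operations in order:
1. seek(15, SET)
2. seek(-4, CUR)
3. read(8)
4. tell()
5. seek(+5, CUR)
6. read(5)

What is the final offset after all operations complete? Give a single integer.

After 1 (seek(15, SET)): offset=15
After 2 (seek(-4, CUR)): offset=11
After 3 (read(8)): returned 'GXBU', offset=15
After 4 (tell()): offset=15
After 5 (seek(+5, CUR)): offset=15
After 6 (read(5)): returned '', offset=15

Answer: 15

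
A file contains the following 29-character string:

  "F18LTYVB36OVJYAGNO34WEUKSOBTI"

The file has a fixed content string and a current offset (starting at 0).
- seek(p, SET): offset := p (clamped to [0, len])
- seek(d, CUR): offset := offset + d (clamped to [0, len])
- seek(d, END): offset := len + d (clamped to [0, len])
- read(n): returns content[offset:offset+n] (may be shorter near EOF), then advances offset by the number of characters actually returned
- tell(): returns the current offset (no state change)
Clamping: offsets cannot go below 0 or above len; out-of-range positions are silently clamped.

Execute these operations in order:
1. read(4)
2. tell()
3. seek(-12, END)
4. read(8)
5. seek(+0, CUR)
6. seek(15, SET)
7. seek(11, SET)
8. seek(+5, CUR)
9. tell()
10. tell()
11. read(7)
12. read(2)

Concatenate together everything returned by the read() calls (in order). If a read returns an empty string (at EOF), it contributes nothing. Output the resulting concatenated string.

After 1 (read(4)): returned 'F18L', offset=4
After 2 (tell()): offset=4
After 3 (seek(-12, END)): offset=17
After 4 (read(8)): returned 'O34WEUKS', offset=25
After 5 (seek(+0, CUR)): offset=25
After 6 (seek(15, SET)): offset=15
After 7 (seek(11, SET)): offset=11
After 8 (seek(+5, CUR)): offset=16
After 9 (tell()): offset=16
After 10 (tell()): offset=16
After 11 (read(7)): returned 'NO34WEU', offset=23
After 12 (read(2)): returned 'KS', offset=25

Answer: F18LO34WEUKSNO34WEUKS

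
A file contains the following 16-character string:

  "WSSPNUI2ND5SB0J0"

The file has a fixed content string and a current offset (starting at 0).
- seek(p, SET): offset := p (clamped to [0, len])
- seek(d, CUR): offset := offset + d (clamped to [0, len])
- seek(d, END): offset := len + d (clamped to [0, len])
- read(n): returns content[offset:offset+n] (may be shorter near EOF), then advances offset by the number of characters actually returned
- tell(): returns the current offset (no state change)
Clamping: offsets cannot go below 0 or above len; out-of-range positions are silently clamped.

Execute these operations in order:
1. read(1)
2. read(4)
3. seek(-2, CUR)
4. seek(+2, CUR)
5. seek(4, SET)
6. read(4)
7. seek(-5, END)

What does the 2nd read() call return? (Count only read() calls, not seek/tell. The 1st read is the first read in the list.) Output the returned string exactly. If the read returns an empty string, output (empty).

Answer: SSPN

Derivation:
After 1 (read(1)): returned 'W', offset=1
After 2 (read(4)): returned 'SSPN', offset=5
After 3 (seek(-2, CUR)): offset=3
After 4 (seek(+2, CUR)): offset=5
After 5 (seek(4, SET)): offset=4
After 6 (read(4)): returned 'NUI2', offset=8
After 7 (seek(-5, END)): offset=11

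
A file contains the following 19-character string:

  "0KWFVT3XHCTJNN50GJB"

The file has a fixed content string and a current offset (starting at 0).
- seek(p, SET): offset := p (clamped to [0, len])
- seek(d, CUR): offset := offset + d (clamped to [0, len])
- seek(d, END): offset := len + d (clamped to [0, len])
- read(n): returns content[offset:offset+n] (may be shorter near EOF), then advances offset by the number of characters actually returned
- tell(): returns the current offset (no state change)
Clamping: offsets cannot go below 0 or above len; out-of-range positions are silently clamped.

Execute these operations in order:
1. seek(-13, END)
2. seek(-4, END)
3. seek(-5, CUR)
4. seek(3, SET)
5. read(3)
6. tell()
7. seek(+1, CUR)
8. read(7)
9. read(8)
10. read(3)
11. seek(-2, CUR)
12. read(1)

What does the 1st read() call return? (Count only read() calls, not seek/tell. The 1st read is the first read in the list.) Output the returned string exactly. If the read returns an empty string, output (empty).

Answer: FVT

Derivation:
After 1 (seek(-13, END)): offset=6
After 2 (seek(-4, END)): offset=15
After 3 (seek(-5, CUR)): offset=10
After 4 (seek(3, SET)): offset=3
After 5 (read(3)): returned 'FVT', offset=6
After 6 (tell()): offset=6
After 7 (seek(+1, CUR)): offset=7
After 8 (read(7)): returned 'XHCTJNN', offset=14
After 9 (read(8)): returned '50GJB', offset=19
After 10 (read(3)): returned '', offset=19
After 11 (seek(-2, CUR)): offset=17
After 12 (read(1)): returned 'J', offset=18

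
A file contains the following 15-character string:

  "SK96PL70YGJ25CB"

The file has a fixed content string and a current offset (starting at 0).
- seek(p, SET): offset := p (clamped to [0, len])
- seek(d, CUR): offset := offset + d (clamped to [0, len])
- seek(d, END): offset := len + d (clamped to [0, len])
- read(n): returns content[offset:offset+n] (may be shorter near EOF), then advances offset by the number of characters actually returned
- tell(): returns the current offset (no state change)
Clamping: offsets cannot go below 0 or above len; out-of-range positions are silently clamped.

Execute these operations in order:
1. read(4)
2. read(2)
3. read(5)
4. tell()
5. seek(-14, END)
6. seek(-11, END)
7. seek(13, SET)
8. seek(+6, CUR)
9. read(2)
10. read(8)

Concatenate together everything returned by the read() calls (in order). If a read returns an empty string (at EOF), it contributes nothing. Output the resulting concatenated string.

Answer: SK96PL70YGJ

Derivation:
After 1 (read(4)): returned 'SK96', offset=4
After 2 (read(2)): returned 'PL', offset=6
After 3 (read(5)): returned '70YGJ', offset=11
After 4 (tell()): offset=11
After 5 (seek(-14, END)): offset=1
After 6 (seek(-11, END)): offset=4
After 7 (seek(13, SET)): offset=13
After 8 (seek(+6, CUR)): offset=15
After 9 (read(2)): returned '', offset=15
After 10 (read(8)): returned '', offset=15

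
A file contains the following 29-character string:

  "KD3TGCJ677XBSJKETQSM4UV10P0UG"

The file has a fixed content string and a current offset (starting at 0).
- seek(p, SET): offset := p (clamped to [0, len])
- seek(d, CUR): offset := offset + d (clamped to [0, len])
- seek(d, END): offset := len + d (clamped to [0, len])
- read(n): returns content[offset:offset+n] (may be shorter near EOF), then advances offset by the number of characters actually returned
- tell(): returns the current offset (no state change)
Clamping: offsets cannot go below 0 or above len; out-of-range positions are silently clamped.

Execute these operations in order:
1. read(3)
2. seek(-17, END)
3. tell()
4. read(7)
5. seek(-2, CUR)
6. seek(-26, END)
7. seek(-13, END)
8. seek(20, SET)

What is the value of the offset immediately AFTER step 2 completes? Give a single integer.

After 1 (read(3)): returned 'KD3', offset=3
After 2 (seek(-17, END)): offset=12

Answer: 12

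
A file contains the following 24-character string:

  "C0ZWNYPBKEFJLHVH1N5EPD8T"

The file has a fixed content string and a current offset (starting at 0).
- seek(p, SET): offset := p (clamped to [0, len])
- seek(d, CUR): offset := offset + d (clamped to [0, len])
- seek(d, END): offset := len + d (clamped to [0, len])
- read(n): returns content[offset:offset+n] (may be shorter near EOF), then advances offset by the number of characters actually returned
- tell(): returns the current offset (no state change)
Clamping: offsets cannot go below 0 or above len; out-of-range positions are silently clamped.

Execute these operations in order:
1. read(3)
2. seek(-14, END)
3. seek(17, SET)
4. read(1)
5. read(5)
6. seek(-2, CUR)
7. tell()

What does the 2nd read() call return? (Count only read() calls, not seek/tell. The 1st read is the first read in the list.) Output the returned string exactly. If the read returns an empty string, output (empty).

Answer: N

Derivation:
After 1 (read(3)): returned 'C0Z', offset=3
After 2 (seek(-14, END)): offset=10
After 3 (seek(17, SET)): offset=17
After 4 (read(1)): returned 'N', offset=18
After 5 (read(5)): returned '5EPD8', offset=23
After 6 (seek(-2, CUR)): offset=21
After 7 (tell()): offset=21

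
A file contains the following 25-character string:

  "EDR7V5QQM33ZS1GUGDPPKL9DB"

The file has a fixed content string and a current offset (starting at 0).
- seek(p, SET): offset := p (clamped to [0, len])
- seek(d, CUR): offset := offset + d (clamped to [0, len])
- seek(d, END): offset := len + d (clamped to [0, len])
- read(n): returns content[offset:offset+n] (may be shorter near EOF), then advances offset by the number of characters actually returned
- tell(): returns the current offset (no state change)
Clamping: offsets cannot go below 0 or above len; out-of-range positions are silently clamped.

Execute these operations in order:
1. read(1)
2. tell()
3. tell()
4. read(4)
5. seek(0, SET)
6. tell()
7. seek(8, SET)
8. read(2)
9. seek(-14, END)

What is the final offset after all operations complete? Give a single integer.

Answer: 11

Derivation:
After 1 (read(1)): returned 'E', offset=1
After 2 (tell()): offset=1
After 3 (tell()): offset=1
After 4 (read(4)): returned 'DR7V', offset=5
After 5 (seek(0, SET)): offset=0
After 6 (tell()): offset=0
After 7 (seek(8, SET)): offset=8
After 8 (read(2)): returned 'M3', offset=10
After 9 (seek(-14, END)): offset=11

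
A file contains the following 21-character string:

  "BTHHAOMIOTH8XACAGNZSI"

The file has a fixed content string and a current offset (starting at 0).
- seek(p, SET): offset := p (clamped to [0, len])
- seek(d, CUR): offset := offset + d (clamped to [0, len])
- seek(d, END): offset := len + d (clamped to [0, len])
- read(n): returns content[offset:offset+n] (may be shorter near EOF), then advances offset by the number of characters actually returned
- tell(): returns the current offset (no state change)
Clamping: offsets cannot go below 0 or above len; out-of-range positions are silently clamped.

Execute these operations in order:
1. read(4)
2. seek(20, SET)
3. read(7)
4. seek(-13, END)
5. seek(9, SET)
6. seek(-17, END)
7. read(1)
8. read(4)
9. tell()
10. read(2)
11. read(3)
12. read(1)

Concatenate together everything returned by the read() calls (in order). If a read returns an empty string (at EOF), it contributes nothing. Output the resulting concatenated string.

Answer: BTHHIAOMIOTH8XAC

Derivation:
After 1 (read(4)): returned 'BTHH', offset=4
After 2 (seek(20, SET)): offset=20
After 3 (read(7)): returned 'I', offset=21
After 4 (seek(-13, END)): offset=8
After 5 (seek(9, SET)): offset=9
After 6 (seek(-17, END)): offset=4
After 7 (read(1)): returned 'A', offset=5
After 8 (read(4)): returned 'OMIO', offset=9
After 9 (tell()): offset=9
After 10 (read(2)): returned 'TH', offset=11
After 11 (read(3)): returned '8XA', offset=14
After 12 (read(1)): returned 'C', offset=15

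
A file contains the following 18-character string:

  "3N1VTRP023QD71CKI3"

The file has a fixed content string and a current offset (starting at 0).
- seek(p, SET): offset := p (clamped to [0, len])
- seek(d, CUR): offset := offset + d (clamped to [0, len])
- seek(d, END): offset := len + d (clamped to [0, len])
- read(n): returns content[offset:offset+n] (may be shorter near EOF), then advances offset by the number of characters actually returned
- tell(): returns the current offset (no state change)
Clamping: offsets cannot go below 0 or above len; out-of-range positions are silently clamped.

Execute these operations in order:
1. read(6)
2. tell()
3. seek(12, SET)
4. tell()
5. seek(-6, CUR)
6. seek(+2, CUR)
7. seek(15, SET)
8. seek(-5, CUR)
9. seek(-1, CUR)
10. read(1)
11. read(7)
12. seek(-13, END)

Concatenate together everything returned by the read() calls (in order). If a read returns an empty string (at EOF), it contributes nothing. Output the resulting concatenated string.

Answer: 3N1VTR3QD71CKI

Derivation:
After 1 (read(6)): returned '3N1VTR', offset=6
After 2 (tell()): offset=6
After 3 (seek(12, SET)): offset=12
After 4 (tell()): offset=12
After 5 (seek(-6, CUR)): offset=6
After 6 (seek(+2, CUR)): offset=8
After 7 (seek(15, SET)): offset=15
After 8 (seek(-5, CUR)): offset=10
After 9 (seek(-1, CUR)): offset=9
After 10 (read(1)): returned '3', offset=10
After 11 (read(7)): returned 'QD71CKI', offset=17
After 12 (seek(-13, END)): offset=5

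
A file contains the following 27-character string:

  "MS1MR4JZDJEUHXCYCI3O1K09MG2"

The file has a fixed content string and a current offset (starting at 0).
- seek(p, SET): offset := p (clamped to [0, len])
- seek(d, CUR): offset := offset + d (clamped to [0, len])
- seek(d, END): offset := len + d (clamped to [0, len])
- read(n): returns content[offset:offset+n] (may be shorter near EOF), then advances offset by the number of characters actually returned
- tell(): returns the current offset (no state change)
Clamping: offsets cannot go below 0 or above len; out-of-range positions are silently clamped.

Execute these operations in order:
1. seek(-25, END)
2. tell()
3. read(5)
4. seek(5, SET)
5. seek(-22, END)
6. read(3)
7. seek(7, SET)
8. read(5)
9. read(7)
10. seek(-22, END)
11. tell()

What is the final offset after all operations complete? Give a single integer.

Answer: 5

Derivation:
After 1 (seek(-25, END)): offset=2
After 2 (tell()): offset=2
After 3 (read(5)): returned '1MR4J', offset=7
After 4 (seek(5, SET)): offset=5
After 5 (seek(-22, END)): offset=5
After 6 (read(3)): returned '4JZ', offset=8
After 7 (seek(7, SET)): offset=7
After 8 (read(5)): returned 'ZDJEU', offset=12
After 9 (read(7)): returned 'HXCYCI3', offset=19
After 10 (seek(-22, END)): offset=5
After 11 (tell()): offset=5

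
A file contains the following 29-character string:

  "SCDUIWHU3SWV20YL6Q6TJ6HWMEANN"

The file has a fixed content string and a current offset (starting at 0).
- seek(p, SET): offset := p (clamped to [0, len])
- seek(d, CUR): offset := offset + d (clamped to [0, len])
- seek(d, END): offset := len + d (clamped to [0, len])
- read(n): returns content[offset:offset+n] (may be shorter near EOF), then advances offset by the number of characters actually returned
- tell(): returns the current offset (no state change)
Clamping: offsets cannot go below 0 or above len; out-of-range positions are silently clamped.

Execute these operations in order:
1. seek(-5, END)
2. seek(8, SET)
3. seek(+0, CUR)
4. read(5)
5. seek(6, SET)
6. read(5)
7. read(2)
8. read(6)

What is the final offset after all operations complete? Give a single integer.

After 1 (seek(-5, END)): offset=24
After 2 (seek(8, SET)): offset=8
After 3 (seek(+0, CUR)): offset=8
After 4 (read(5)): returned '3SWV2', offset=13
After 5 (seek(6, SET)): offset=6
After 6 (read(5)): returned 'HU3SW', offset=11
After 7 (read(2)): returned 'V2', offset=13
After 8 (read(6)): returned '0YL6Q6', offset=19

Answer: 19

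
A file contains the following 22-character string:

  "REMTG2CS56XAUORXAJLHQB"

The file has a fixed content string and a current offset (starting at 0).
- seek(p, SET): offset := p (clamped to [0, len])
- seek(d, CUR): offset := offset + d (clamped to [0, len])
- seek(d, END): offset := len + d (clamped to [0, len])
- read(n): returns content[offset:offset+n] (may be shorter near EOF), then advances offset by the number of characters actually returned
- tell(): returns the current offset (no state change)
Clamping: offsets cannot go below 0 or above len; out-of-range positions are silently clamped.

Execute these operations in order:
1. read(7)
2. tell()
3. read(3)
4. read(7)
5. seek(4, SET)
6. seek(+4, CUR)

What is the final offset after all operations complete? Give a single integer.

Answer: 8

Derivation:
After 1 (read(7)): returned 'REMTG2C', offset=7
After 2 (tell()): offset=7
After 3 (read(3)): returned 'S56', offset=10
After 4 (read(7)): returned 'XAUORXA', offset=17
After 5 (seek(4, SET)): offset=4
After 6 (seek(+4, CUR)): offset=8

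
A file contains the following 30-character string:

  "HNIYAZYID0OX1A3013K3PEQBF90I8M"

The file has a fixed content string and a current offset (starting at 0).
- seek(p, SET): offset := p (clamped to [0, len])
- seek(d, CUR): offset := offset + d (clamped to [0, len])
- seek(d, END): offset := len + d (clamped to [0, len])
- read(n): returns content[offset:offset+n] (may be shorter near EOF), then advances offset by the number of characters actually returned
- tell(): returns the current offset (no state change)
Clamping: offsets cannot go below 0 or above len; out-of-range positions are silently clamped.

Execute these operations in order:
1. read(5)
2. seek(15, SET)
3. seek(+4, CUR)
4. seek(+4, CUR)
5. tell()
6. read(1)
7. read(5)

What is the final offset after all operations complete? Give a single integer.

Answer: 29

Derivation:
After 1 (read(5)): returned 'HNIYA', offset=5
After 2 (seek(15, SET)): offset=15
After 3 (seek(+4, CUR)): offset=19
After 4 (seek(+4, CUR)): offset=23
After 5 (tell()): offset=23
After 6 (read(1)): returned 'B', offset=24
After 7 (read(5)): returned 'F90I8', offset=29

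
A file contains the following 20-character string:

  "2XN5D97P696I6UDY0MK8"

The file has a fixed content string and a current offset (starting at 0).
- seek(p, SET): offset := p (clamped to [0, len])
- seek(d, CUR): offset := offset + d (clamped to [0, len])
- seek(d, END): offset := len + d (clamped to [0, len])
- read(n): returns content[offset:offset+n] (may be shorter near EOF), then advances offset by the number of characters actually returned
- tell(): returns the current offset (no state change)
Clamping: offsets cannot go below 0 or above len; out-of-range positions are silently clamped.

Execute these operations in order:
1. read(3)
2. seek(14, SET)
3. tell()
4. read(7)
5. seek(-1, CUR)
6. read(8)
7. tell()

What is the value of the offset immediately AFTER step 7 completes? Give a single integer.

After 1 (read(3)): returned '2XN', offset=3
After 2 (seek(14, SET)): offset=14
After 3 (tell()): offset=14
After 4 (read(7)): returned 'DY0MK8', offset=20
After 5 (seek(-1, CUR)): offset=19
After 6 (read(8)): returned '8', offset=20
After 7 (tell()): offset=20

Answer: 20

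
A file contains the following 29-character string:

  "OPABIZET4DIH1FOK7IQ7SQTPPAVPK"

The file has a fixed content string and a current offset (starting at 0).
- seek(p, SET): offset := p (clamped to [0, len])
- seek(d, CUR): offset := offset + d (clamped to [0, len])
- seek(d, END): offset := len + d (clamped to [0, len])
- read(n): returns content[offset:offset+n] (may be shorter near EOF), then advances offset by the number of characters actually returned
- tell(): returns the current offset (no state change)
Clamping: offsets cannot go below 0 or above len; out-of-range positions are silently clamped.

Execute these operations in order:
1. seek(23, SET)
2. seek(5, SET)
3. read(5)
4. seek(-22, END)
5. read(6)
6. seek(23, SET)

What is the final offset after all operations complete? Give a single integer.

After 1 (seek(23, SET)): offset=23
After 2 (seek(5, SET)): offset=5
After 3 (read(5)): returned 'ZET4D', offset=10
After 4 (seek(-22, END)): offset=7
After 5 (read(6)): returned 'T4DIH1', offset=13
After 6 (seek(23, SET)): offset=23

Answer: 23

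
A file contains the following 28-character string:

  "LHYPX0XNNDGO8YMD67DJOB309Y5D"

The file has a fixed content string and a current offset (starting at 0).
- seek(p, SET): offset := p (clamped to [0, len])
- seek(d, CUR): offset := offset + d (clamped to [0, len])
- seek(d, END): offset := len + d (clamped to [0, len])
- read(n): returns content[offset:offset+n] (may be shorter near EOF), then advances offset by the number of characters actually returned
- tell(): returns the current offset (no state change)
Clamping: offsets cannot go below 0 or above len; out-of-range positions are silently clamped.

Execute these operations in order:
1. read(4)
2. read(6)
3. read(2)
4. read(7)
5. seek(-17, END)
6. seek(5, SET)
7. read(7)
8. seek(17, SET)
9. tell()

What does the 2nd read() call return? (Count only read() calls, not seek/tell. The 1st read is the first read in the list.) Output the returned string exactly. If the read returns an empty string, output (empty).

Answer: X0XNND

Derivation:
After 1 (read(4)): returned 'LHYP', offset=4
After 2 (read(6)): returned 'X0XNND', offset=10
After 3 (read(2)): returned 'GO', offset=12
After 4 (read(7)): returned '8YMD67D', offset=19
After 5 (seek(-17, END)): offset=11
After 6 (seek(5, SET)): offset=5
After 7 (read(7)): returned '0XNNDGO', offset=12
After 8 (seek(17, SET)): offset=17
After 9 (tell()): offset=17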